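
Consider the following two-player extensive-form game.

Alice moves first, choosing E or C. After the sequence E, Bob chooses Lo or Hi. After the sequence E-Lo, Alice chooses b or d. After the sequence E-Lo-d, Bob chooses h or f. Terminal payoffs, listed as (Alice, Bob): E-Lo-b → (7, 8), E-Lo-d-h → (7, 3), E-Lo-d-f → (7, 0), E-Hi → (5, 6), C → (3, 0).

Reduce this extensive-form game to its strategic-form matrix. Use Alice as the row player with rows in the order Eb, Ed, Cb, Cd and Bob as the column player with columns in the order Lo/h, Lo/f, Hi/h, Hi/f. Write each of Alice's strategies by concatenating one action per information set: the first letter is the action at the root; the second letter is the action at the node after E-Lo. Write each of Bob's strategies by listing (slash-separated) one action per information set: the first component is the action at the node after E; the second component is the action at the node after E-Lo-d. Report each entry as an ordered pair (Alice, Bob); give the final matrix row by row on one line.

Row Eb: Lo/h→(7,8), Lo/f→(7,8), Hi/h→(5,6), Hi/f→(5,6)
Row Ed: Lo/h→(7,3), Lo/f→(7,0), Hi/h→(5,6), Hi/f→(5,6)
Row Cb: Lo/h→(3,0), Lo/f→(3,0), Hi/h→(3,0), Hi/f→(3,0)
Row Cd: Lo/h→(3,0), Lo/f→(3,0), Hi/h→(3,0), Hi/f→(3,0)

Eb: (7,8) (7,8) (5,6) (5,6) | Ed: (7,3) (7,0) (5,6) (5,6) | Cb: (3,0) (3,0) (3,0) (3,0) | Cd: (3,0) (3,0) (3,0) (3,0)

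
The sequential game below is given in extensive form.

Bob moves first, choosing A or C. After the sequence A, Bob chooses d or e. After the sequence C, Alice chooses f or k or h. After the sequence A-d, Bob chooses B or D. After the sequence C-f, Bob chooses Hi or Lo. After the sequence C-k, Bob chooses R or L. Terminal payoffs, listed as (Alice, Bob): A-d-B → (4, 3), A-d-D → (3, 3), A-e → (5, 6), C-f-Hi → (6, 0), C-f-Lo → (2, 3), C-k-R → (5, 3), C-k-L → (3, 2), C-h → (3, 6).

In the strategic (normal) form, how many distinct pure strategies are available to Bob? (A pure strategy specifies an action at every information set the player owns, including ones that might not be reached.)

32

Bob owns the root with actions {A, C} — two choices.
Bob owns the node after A with actions {d, e} — two choices.
Bob owns the node after A-d with actions {B, D} — two choices.
Bob owns the node after C-f with actions {Hi, Lo} — two choices.
Bob owns the node after C-k with actions {R, L} — two choices.
A pure strategy fixes one action at each information set independently, so the count is the product 2 × 2 × 2 × 2 × 2 = 32.
(For reference, Alice has 3 pure strategies, giving a 32×3 normal-form matrix.)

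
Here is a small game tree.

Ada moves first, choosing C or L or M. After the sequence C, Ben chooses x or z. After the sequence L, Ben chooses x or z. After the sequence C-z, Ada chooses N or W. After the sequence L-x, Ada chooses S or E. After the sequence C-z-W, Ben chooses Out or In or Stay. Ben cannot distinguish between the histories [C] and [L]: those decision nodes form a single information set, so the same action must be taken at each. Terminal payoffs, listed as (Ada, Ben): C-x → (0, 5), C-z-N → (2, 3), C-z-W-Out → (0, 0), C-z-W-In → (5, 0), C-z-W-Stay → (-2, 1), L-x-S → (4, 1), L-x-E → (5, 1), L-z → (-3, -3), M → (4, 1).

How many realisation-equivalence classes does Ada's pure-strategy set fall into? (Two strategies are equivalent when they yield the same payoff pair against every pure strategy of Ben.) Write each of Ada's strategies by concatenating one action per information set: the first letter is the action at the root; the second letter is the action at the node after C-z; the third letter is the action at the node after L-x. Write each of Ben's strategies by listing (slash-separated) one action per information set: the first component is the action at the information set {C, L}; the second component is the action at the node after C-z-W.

5

Ada has 12 pure strategies: CNS, CNE, CWS, CWE, LNS, LNE, LWS, LWE, MNS, MNE, MWS, MWE. Columns: x/Out, x/In, x/Stay, z/Out, z/In, z/Stay.
{CNS, CNE} → row (0,5) (0,5) (0,5) (2,3) (2,3) (2,3)
{CWS, CWE} → row (0,5) (0,5) (0,5) (0,0) (5,0) (-2,1)
{LNS, LWS} → row (4,1) (4,1) (4,1) (-3,-3) (-3,-3) (-3,-3)
{LNE, LWE} → row (5,1) (5,1) (5,1) (-3,-3) (-3,-3) (-3,-3)
{MNS, MNE, MWS, MWE} → row (4,1) (4,1) (4,1) (4,1) (4,1) (4,1)
That's 5 distinct rows out of 12 strategies.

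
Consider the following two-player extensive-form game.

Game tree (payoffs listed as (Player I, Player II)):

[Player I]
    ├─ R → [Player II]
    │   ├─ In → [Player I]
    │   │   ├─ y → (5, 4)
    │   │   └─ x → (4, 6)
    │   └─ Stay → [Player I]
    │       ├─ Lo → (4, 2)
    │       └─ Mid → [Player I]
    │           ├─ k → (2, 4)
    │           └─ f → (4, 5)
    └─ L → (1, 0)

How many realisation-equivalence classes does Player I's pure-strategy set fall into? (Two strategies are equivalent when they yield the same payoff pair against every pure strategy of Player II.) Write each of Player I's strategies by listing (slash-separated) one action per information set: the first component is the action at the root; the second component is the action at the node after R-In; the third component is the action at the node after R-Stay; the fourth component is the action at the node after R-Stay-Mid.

Player I has 16 pure strategies: R/y/Lo/k, R/y/Lo/f, R/y/Mid/k, R/y/Mid/f, R/x/Lo/k, R/x/Lo/f, R/x/Mid/k, R/x/Mid/f, L/y/Lo/k, L/y/Lo/f, L/y/Mid/k, L/y/Mid/f, L/x/Lo/k, L/x/Lo/f, L/x/Mid/k, L/x/Mid/f. Columns: In, Stay.
{R/y/Lo/k, R/y/Lo/f} → row (5,4) (4,2)
{R/y/Mid/k} → row (5,4) (2,4)
{R/y/Mid/f} → row (5,4) (4,5)
{R/x/Lo/k, R/x/Lo/f} → row (4,6) (4,2)
{R/x/Mid/k} → row (4,6) (2,4)
{R/x/Mid/f} → row (4,6) (4,5)
{L/y/Lo/k, L/y/Lo/f, L/y/Mid/k, L/y/Mid/f, L/x/Lo/k, L/x/Lo/f, L/x/Mid/k, L/x/Mid/f} → row (1,0) (1,0)
That's 7 distinct rows out of 16 strategies.

7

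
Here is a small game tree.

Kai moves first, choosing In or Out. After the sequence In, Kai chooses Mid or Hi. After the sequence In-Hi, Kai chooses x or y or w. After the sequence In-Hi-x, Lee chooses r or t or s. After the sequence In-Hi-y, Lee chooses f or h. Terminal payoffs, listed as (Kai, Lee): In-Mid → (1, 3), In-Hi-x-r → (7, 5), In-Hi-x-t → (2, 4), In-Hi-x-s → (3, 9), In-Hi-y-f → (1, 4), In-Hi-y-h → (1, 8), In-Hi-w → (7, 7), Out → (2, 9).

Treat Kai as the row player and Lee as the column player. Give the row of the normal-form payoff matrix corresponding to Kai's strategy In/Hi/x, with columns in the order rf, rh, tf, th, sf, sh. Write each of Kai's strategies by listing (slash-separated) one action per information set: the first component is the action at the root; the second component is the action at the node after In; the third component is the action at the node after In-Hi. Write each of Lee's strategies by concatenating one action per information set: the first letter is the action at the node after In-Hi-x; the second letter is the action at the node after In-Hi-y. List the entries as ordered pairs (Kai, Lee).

(7,5) (7,5) (2,4) (2,4) (3,9) (3,9)

vs rf: Kai plays In → Kai plays Hi at [In] → Kai plays x at [In-Hi] → Lee plays r at [In-Hi-x] → (7, 5)
vs rh: Kai plays In → Kai plays Hi at [In] → Kai plays x at [In-Hi] → Lee plays r at [In-Hi-x] → (7, 5)
vs tf: Kai plays In → Kai plays Hi at [In] → Kai plays x at [In-Hi] → Lee plays t at [In-Hi-x] → (2, 4)
vs th: Kai plays In → Kai plays Hi at [In] → Kai plays x at [In-Hi] → Lee plays t at [In-Hi-x] → (2, 4)
vs sf: Kai plays In → Kai plays Hi at [In] → Kai plays x at [In-Hi] → Lee plays s at [In-Hi-x] → (3, 9)
vs sh: Kai plays In → Kai plays Hi at [In] → Kai plays x at [In-Hi] → Lee plays s at [In-Hi-x] → (3, 9)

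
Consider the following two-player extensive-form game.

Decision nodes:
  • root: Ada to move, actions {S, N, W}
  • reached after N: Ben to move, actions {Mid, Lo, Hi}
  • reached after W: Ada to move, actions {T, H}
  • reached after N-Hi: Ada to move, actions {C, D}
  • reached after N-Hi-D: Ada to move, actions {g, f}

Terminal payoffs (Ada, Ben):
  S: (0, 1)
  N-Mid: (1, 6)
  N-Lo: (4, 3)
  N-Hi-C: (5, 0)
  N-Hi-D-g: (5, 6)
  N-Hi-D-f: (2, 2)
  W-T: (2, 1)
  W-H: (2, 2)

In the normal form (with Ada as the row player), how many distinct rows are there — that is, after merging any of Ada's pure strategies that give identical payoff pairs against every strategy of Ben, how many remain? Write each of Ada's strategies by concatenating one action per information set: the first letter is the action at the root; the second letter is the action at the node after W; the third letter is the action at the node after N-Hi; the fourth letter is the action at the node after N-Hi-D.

Ada has 24 pure strategies: STCg, STCf, STDg, STDf, SHCg, SHCf, SHDg, SHDf, NTCg, NTCf, NTDg, NTDf, NHCg, NHCf, NHDg, NHDf, WTCg, WTCf, WTDg, WTDf, WHCg, WHCf, WHDg, WHDf. Columns: Mid, Lo, Hi.
{STCg, STCf, STDg, STDf, SHCg, SHCf, SHDg, SHDf} → row (0,1) (0,1) (0,1)
{NTCg, NTCf, NHCg, NHCf} → row (1,6) (4,3) (5,0)
{NTDg, NHDg} → row (1,6) (4,3) (5,6)
{NTDf, NHDf} → row (1,6) (4,3) (2,2)
{WTCg, WTCf, WTDg, WTDf} → row (2,1) (2,1) (2,1)
{WHCg, WHCf, WHDg, WHDf} → row (2,2) (2,2) (2,2)
That's 6 distinct rows out of 24 strategies.

6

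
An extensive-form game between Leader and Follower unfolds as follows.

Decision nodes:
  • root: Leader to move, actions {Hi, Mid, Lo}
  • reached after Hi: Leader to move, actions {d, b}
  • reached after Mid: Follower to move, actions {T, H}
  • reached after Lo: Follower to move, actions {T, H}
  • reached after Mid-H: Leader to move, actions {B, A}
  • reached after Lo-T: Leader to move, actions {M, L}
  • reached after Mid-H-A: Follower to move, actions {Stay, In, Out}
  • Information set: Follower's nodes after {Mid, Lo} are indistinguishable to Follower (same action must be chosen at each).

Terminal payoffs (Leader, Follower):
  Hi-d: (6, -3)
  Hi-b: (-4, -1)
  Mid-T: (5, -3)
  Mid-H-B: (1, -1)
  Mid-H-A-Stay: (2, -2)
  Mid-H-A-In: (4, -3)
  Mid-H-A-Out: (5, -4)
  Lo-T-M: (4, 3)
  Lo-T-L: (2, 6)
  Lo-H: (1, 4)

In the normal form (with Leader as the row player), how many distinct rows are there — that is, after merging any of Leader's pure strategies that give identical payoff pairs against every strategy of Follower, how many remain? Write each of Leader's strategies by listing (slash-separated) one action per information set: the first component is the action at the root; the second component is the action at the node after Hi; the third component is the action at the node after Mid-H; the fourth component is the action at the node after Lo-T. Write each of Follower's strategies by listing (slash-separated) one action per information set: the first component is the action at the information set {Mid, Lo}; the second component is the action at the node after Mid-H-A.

Leader has 24 pure strategies: Hi/d/B/M, Hi/d/B/L, Hi/d/A/M, Hi/d/A/L, Hi/b/B/M, Hi/b/B/L, Hi/b/A/M, Hi/b/A/L, Mid/d/B/M, Mid/d/B/L, Mid/d/A/M, Mid/d/A/L, Mid/b/B/M, Mid/b/B/L, Mid/b/A/M, Mid/b/A/L, Lo/d/B/M, Lo/d/B/L, Lo/d/A/M, Lo/d/A/L, Lo/b/B/M, Lo/b/B/L, Lo/b/A/M, Lo/b/A/L. Columns: T/Stay, T/In, T/Out, H/Stay, H/In, H/Out.
{Hi/d/B/M, Hi/d/B/L, Hi/d/A/M, Hi/d/A/L} → row (6,-3) (6,-3) (6,-3) (6,-3) (6,-3) (6,-3)
{Hi/b/B/M, Hi/b/B/L, Hi/b/A/M, Hi/b/A/L} → row (-4,-1) (-4,-1) (-4,-1) (-4,-1) (-4,-1) (-4,-1)
{Mid/d/B/M, Mid/d/B/L, Mid/b/B/M, Mid/b/B/L} → row (5,-3) (5,-3) (5,-3) (1,-1) (1,-1) (1,-1)
{Mid/d/A/M, Mid/d/A/L, Mid/b/A/M, Mid/b/A/L} → row (5,-3) (5,-3) (5,-3) (2,-2) (4,-3) (5,-4)
{Lo/d/B/M, Lo/d/A/M, Lo/b/B/M, Lo/b/A/M} → row (4,3) (4,3) (4,3) (1,4) (1,4) (1,4)
{Lo/d/B/L, Lo/d/A/L, Lo/b/B/L, Lo/b/A/L} → row (2,6) (2,6) (2,6) (1,4) (1,4) (1,4)
That's 6 distinct rows out of 24 strategies.

6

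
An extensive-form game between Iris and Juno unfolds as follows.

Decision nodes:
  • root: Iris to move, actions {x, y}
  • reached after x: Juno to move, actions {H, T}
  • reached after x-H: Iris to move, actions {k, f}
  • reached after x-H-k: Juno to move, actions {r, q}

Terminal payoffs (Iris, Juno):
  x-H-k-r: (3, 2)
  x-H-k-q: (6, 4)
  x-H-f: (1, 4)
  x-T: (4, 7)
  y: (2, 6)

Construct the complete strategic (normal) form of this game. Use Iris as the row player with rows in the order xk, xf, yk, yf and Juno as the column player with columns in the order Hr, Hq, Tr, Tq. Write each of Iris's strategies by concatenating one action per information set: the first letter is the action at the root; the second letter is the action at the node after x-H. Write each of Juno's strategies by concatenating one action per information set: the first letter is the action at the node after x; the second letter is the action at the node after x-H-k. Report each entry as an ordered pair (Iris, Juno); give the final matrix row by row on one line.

xk: (3,2) (6,4) (4,7) (4,7) | xf: (1,4) (1,4) (4,7) (4,7) | yk: (2,6) (2,6) (2,6) (2,6) | yf: (2,6) (2,6) (2,6) (2,6)

Row xk: Hr→(3,2), Hq→(6,4), Tr→(4,7), Tq→(4,7)
Row xf: Hr→(1,4), Hq→(1,4), Tr→(4,7), Tq→(4,7)
Row yk: Hr→(2,6), Hq→(2,6), Tr→(2,6), Tq→(2,6)
Row yf: Hr→(2,6), Hq→(2,6), Tr→(2,6), Tq→(2,6)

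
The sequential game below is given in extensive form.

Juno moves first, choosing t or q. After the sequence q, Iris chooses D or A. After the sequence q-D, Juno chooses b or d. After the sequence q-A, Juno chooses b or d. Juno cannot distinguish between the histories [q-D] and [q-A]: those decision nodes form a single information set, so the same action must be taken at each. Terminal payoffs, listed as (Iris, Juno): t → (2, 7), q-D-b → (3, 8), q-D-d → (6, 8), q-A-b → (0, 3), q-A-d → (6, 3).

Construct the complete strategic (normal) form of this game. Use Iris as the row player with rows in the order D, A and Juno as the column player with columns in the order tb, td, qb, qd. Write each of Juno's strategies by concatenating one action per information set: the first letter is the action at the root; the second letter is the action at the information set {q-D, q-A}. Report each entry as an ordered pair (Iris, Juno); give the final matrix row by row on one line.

D: (2,7) (2,7) (3,8) (6,8) | A: (2,7) (2,7) (0,3) (6,3)

Row D: tb→(2,7), td→(2,7), qb→(3,8), qd→(6,8)
Row A: tb→(2,7), td→(2,7), qb→(0,3), qd→(6,3)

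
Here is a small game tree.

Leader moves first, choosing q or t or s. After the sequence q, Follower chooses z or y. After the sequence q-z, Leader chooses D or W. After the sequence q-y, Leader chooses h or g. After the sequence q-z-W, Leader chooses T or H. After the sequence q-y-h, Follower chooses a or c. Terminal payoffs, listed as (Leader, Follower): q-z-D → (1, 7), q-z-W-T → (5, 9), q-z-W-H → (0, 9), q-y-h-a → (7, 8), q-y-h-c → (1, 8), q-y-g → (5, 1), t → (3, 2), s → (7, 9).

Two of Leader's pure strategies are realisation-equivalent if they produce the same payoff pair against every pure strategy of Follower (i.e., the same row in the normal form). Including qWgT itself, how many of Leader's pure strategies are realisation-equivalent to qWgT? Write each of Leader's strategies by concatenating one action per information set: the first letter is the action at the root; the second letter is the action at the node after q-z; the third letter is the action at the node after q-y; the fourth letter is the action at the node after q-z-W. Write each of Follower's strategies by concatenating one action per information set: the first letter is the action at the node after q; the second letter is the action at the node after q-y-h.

1

Row for qWgT (columns za, zc, ya, yc): (5,9) (5,9) (5,1) (5,1).
Every one of Leader's information sets is on the play path for some reply by Follower when Leader follows qWgT.
Changing the action at any of them therefore changes at least one column, so only qWgT itself gives this row.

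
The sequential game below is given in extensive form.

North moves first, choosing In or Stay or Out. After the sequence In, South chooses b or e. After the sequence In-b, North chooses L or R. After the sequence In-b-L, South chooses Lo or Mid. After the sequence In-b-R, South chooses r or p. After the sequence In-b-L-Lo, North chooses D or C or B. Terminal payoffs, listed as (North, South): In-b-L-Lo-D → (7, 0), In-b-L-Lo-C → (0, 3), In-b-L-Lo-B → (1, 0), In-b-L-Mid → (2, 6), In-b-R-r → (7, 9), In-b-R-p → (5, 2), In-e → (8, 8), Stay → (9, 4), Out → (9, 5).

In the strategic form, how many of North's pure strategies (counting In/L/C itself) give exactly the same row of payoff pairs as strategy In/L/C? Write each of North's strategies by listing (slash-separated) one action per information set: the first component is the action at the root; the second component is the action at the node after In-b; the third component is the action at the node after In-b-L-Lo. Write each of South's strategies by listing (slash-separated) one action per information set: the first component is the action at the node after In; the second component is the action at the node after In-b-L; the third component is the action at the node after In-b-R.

1

Row for In/L/C (columns b/Lo/r, b/Lo/p, b/Mid/r, b/Mid/p, e/Lo/r, e/Lo/p, e/Mid/r, e/Mid/p): (0,3) (0,3) (2,6) (2,6) (8,8) (8,8) (8,8) (8,8).
Every one of North's information sets is on the play path for some reply by South when North follows In/L/C.
Changing the action at any of them therefore changes at least one column, so only In/L/C itself gives this row.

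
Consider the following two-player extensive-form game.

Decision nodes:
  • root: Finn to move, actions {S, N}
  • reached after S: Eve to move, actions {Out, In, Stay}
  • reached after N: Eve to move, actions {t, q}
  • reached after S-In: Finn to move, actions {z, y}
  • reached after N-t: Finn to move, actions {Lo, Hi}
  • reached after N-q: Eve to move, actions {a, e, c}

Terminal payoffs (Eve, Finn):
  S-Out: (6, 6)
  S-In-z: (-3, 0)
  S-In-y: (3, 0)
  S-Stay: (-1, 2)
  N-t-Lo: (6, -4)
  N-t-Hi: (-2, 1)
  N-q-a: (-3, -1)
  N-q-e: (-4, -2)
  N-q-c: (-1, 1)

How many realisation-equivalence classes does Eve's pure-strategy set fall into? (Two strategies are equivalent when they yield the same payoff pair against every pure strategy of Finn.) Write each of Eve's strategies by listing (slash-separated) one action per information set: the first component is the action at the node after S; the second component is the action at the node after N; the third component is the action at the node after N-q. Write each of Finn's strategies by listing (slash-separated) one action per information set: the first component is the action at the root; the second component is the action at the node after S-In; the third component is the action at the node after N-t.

Eve has 18 pure strategies: Out/t/a, Out/t/e, Out/t/c, Out/q/a, Out/q/e, Out/q/c, In/t/a, In/t/e, In/t/c, In/q/a, In/q/e, In/q/c, Stay/t/a, Stay/t/e, Stay/t/c, Stay/q/a, Stay/q/e, Stay/q/c. Columns: S/z/Lo, S/z/Hi, S/y/Lo, S/y/Hi, N/z/Lo, N/z/Hi, N/y/Lo, N/y/Hi.
{Out/t/a, Out/t/e, Out/t/c} → row (6,6) (6,6) (6,6) (6,6) (6,-4) (-2,1) (6,-4) (-2,1)
{Out/q/a} → row (6,6) (6,6) (6,6) (6,6) (-3,-1) (-3,-1) (-3,-1) (-3,-1)
{Out/q/e} → row (6,6) (6,6) (6,6) (6,6) (-4,-2) (-4,-2) (-4,-2) (-4,-2)
{Out/q/c} → row (6,6) (6,6) (6,6) (6,6) (-1,1) (-1,1) (-1,1) (-1,1)
{In/t/a, In/t/e, In/t/c} → row (-3,0) (-3,0) (3,0) (3,0) (6,-4) (-2,1) (6,-4) (-2,1)
{In/q/a} → row (-3,0) (-3,0) (3,0) (3,0) (-3,-1) (-3,-1) (-3,-1) (-3,-1)
{In/q/e} → row (-3,0) (-3,0) (3,0) (3,0) (-4,-2) (-4,-2) (-4,-2) (-4,-2)
{In/q/c} → row (-3,0) (-3,0) (3,0) (3,0) (-1,1) (-1,1) (-1,1) (-1,1)
{Stay/t/a, Stay/t/e, Stay/t/c} → row (-1,2) (-1,2) (-1,2) (-1,2) (6,-4) (-2,1) (6,-4) (-2,1)
{Stay/q/a} → row (-1,2) (-1,2) (-1,2) (-1,2) (-3,-1) (-3,-1) (-3,-1) (-3,-1)
{Stay/q/e} → row (-1,2) (-1,2) (-1,2) (-1,2) (-4,-2) (-4,-2) (-4,-2) (-4,-2)
{Stay/q/c} → row (-1,2) (-1,2) (-1,2) (-1,2) (-1,1) (-1,1) (-1,1) (-1,1)
That's 12 distinct rows out of 18 strategies.

12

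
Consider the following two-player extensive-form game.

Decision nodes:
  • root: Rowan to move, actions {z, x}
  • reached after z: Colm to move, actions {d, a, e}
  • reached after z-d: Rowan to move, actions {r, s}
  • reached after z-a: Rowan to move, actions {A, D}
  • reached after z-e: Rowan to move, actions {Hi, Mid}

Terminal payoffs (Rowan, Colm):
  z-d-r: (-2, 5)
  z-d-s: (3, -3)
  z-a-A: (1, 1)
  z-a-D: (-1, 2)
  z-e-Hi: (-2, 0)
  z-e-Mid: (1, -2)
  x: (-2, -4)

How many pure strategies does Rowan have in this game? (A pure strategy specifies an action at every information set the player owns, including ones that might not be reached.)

Rowan owns the root with actions {z, x} — two choices.
Rowan owns the node after z-d with actions {r, s} — two choices.
Rowan owns the node after z-a with actions {A, D} — two choices.
Rowan owns the node after z-e with actions {Hi, Mid} — two choices.
A pure strategy fixes one action at each information set independently, so the count is the product 2 × 2 × 2 × 2 = 16.

16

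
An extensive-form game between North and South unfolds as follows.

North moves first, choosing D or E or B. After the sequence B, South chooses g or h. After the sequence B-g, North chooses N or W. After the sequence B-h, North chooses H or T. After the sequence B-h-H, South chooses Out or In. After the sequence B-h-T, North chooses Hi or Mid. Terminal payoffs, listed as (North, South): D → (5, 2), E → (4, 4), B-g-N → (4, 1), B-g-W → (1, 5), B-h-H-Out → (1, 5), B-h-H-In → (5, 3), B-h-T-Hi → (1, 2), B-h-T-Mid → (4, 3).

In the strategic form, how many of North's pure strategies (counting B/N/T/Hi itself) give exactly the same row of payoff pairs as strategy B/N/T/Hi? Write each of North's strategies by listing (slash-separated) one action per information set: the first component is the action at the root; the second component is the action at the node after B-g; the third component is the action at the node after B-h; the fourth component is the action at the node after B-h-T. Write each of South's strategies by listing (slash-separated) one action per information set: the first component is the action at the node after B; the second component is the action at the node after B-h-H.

Row for B/N/T/Hi (columns g/Out, g/In, h/Out, h/In): (4,1) (4,1) (1,2) (1,2).
Every one of North's information sets is on the play path for some reply by South when North follows B/N/T/Hi.
Changing the action at any of them therefore changes at least one column, so only B/N/T/Hi itself gives this row.

1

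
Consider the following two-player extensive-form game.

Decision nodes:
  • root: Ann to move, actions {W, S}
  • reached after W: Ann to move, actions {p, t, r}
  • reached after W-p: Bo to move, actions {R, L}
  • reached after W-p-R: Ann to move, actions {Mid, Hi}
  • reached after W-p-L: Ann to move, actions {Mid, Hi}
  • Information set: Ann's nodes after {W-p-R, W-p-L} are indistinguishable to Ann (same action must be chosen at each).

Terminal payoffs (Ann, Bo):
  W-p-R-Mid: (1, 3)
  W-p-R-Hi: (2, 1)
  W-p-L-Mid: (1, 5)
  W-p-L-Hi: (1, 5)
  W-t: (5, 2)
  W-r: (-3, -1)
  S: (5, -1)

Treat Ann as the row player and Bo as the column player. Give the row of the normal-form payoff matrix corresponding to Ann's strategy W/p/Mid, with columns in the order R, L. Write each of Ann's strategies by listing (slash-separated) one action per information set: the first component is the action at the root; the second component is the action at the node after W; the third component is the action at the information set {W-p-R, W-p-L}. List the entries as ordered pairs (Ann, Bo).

(1,3) (1,5)

vs R: Ann plays W → Ann plays p at [W] → Bo plays R at [W-p] → Ann plays Mid at [W-p-R] → (1, 3)
vs L: Ann plays W → Ann plays p at [W] → Bo plays L at [W-p] → Ann plays Mid at [W-p-L] → (1, 5)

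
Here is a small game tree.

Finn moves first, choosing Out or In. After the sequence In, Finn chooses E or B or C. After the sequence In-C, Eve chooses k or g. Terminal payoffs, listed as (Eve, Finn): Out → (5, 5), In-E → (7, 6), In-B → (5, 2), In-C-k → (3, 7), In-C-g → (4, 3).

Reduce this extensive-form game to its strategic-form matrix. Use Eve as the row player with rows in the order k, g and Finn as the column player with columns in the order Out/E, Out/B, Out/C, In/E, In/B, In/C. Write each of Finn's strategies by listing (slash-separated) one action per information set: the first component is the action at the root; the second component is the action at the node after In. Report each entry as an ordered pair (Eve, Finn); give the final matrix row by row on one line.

        Out/E    Out/B    Out/C     In/E     In/B     In/C
   k    (5,5)    (5,5)    (5,5)    (7,6)    (5,2)    (3,7)
   g    (5,5)    (5,5)    (5,5)    (7,6)    (5,2)    (4,3)

k: (5,5) (5,5) (5,5) (7,6) (5,2) (3,7) | g: (5,5) (5,5) (5,5) (7,6) (5,2) (4,3)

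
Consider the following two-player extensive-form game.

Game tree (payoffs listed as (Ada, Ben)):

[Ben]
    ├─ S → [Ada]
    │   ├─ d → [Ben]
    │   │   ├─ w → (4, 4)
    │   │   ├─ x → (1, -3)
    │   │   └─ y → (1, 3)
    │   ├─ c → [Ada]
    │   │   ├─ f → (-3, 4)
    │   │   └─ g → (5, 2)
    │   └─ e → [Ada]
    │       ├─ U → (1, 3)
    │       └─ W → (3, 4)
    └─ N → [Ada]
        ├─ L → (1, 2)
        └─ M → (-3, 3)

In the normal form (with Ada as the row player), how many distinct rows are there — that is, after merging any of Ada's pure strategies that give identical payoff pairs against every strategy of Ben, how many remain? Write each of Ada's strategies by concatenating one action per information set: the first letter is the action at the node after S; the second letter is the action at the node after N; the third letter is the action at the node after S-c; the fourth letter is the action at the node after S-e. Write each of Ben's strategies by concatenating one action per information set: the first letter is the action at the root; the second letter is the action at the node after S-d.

10

Ada has 24 pure strategies: dLfU, dLfW, dLgU, dLgW, dMfU, dMfW, dMgU, dMgW, cLfU, cLfW, cLgU, cLgW, cMfU, cMfW, cMgU, cMgW, eLfU, eLfW, eLgU, eLgW, eMfU, eMfW, eMgU, eMgW. Columns: Sw, Sx, Sy, Nw, Nx, Ny.
{dLfU, dLfW, dLgU, dLgW} → row (4,4) (1,-3) (1,3) (1,2) (1,2) (1,2)
{dMfU, dMfW, dMgU, dMgW} → row (4,4) (1,-3) (1,3) (-3,3) (-3,3) (-3,3)
{cLfU, cLfW} → row (-3,4) (-3,4) (-3,4) (1,2) (1,2) (1,2)
{cLgU, cLgW} → row (5,2) (5,2) (5,2) (1,2) (1,2) (1,2)
{cMfU, cMfW} → row (-3,4) (-3,4) (-3,4) (-3,3) (-3,3) (-3,3)
{cMgU, cMgW} → row (5,2) (5,2) (5,2) (-3,3) (-3,3) (-3,3)
{eLfU, eLgU} → row (1,3) (1,3) (1,3) (1,2) (1,2) (1,2)
{eLfW, eLgW} → row (3,4) (3,4) (3,4) (1,2) (1,2) (1,2)
{eMfU, eMgU} → row (1,3) (1,3) (1,3) (-3,3) (-3,3) (-3,3)
{eMfW, eMgW} → row (3,4) (3,4) (3,4) (-3,3) (-3,3) (-3,3)
That's 10 distinct rows out of 24 strategies.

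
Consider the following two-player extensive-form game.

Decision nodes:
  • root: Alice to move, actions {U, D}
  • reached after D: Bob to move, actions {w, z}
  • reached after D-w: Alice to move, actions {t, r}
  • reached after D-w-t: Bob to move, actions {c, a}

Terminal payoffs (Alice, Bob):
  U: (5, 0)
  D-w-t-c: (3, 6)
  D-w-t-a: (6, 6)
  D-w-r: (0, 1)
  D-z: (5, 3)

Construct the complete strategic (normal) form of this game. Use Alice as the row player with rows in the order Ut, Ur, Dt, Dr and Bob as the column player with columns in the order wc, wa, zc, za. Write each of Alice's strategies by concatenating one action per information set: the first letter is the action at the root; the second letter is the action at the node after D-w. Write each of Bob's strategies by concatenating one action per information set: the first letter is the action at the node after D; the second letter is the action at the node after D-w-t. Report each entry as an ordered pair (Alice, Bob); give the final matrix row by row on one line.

Ut: (5,0) (5,0) (5,0) (5,0) | Ur: (5,0) (5,0) (5,0) (5,0) | Dt: (3,6) (6,6) (5,3) (5,3) | Dr: (0,1) (0,1) (5,3) (5,3)

Row Ut: wc→(5,0), wa→(5,0), zc→(5,0), za→(5,0)
Row Ur: wc→(5,0), wa→(5,0), zc→(5,0), za→(5,0)
Row Dt: wc→(3,6), wa→(6,6), zc→(5,3), za→(5,3)
Row Dr: wc→(0,1), wa→(0,1), zc→(5,3), za→(5,3)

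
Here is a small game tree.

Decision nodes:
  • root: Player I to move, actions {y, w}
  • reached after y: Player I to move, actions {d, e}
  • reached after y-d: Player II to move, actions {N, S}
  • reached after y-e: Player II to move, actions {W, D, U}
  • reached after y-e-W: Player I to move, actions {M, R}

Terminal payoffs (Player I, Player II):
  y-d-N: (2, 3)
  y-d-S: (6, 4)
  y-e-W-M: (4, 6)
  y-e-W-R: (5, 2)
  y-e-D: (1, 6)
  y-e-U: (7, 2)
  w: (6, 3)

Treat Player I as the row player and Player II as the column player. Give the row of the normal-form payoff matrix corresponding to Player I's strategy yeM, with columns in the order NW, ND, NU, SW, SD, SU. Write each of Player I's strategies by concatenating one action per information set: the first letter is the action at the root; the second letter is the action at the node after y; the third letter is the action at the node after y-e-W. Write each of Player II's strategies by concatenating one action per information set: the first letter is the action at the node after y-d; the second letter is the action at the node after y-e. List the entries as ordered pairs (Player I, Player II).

(4,6) (1,6) (7,2) (4,6) (1,6) (7,2)

vs NW: Player I plays y → Player I plays e at [y] → Player II plays W at [y-e] → Player I plays M at [y-e-W] → (4, 6)
vs ND: Player I plays y → Player I plays e at [y] → Player II plays D at [y-e] → (1, 6)
vs NU: Player I plays y → Player I plays e at [y] → Player II plays U at [y-e] → (7, 2)
vs SW: Player I plays y → Player I plays e at [y] → Player II plays W at [y-e] → Player I plays M at [y-e-W] → (4, 6)
vs SD: Player I plays y → Player I plays e at [y] → Player II plays D at [y-e] → (1, 6)
vs SU: Player I plays y → Player I plays e at [y] → Player II plays U at [y-e] → (7, 2)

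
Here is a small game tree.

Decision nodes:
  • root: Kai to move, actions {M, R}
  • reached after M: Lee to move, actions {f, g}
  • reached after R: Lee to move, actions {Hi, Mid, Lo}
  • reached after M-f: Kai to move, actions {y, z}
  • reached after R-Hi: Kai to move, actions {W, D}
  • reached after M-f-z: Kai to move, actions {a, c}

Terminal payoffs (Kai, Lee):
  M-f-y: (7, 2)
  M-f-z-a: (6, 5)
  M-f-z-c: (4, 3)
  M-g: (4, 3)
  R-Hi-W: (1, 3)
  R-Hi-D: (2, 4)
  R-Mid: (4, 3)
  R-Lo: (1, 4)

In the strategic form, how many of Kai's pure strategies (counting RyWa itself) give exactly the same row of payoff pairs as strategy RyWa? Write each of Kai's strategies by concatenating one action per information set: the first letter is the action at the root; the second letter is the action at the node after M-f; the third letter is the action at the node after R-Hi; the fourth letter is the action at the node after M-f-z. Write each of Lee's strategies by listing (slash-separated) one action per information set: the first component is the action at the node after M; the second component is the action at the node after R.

4

Row for RyWa (columns f/Hi, f/Mid, f/Lo, g/Hi, g/Mid, g/Lo): (1,3) (4,3) (1,4) (1,3) (4,3) (1,4).
Under RyWa, Kai's choice at the node after M-f and at the node after M-f-z can never be reached regardless of what Lee does, so varying those choices leaves every outcome unchanged.
Holding the reachable choices fixed and varying the unreachable ones freely already gives 2 × 2 = 4 equivalent strategies.
No other strategy reproduces this row, so those 4 are the full class: RyWa, RyWc, RzWa, RzWc.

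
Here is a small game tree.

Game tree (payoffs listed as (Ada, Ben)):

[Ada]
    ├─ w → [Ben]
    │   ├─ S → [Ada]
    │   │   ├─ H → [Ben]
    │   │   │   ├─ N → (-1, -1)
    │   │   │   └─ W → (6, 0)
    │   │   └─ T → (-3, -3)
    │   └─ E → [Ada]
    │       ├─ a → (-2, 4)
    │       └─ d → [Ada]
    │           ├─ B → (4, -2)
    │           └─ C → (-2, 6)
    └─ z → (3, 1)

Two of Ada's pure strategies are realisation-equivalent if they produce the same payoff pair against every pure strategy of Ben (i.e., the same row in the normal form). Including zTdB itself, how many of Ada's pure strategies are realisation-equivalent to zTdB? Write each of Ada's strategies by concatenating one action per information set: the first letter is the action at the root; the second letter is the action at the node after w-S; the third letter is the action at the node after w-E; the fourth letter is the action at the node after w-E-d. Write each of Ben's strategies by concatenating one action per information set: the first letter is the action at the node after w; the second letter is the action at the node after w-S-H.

8

Row for zTdB (columns SN, SW, EN, EW): (3,1) (3,1) (3,1) (3,1).
Under zTdB, Ada's choice at the node after w-S and at the node after w-E and at the node after w-E-d can never be reached regardless of what Ben does, so varying those choices leaves every outcome unchanged.
Holding the reachable choices fixed and varying the unreachable ones freely already gives 2 × 2 × 2 = 8 equivalent strategies.
No other strategy reproduces this row, so those 8 are the full class: zHaB, zHaC, zHdB, zHdC, zTaB, zTaC, zTdB, zTdC.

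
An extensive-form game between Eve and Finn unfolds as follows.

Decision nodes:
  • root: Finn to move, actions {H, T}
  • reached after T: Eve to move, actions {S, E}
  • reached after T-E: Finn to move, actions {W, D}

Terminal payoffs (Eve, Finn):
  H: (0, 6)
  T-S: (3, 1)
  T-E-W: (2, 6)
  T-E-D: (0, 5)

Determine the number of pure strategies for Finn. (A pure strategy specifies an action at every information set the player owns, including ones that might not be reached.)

Finn owns the root with actions {H, T} — two choices.
Finn owns the node after T-E with actions {W, D} — two choices.
A pure strategy fixes one action at each information set independently, so the count is the product 2 × 2 = 4.
(For reference, Eve has 2 pure strategies, giving a 4×2 normal-form matrix.)

4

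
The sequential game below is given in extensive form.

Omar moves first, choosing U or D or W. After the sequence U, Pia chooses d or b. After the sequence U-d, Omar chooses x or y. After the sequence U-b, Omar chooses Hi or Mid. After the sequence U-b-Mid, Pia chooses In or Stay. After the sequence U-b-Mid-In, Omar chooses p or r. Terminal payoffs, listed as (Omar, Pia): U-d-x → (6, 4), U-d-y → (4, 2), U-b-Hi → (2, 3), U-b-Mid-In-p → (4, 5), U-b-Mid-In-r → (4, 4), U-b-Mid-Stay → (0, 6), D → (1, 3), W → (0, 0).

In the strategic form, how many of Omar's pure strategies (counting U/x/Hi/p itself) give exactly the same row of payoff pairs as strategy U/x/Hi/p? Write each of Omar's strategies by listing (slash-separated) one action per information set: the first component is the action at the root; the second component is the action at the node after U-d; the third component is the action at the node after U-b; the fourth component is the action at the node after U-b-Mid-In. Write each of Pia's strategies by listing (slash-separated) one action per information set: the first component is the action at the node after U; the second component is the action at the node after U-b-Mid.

Row for U/x/Hi/p (columns d/In, d/Stay, b/In, b/Stay): (6,4) (6,4) (2,3) (2,3).
Under U/x/Hi/p, Omar's choice at the node after U-b-Mid-In can never be reached regardless of what Pia does, so varying those choices leaves every outcome unchanged.
Holding the reachable choices fixed and varying the unreachable one freely already gives 2 equivalent strategies.
No other strategy reproduces this row, so those 2 are the full class: U/x/Hi/p, U/x/Hi/r.

2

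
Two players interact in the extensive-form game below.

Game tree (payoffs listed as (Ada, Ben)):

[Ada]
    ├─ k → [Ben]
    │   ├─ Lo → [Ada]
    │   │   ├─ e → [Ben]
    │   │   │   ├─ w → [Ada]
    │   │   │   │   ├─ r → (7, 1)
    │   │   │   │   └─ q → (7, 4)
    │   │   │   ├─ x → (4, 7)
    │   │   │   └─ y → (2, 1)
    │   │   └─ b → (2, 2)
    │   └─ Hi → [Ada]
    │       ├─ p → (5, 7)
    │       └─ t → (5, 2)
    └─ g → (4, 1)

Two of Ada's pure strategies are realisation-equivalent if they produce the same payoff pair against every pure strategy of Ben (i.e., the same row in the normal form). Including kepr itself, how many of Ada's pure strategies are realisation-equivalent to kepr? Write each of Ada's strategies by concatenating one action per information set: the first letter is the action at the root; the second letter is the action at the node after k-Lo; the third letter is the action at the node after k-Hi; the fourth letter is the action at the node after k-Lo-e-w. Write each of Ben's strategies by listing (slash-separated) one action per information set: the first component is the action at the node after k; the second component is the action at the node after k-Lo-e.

Row for kepr (columns Lo/w, Lo/x, Lo/y, Hi/w, Hi/x, Hi/y): (7,1) (4,7) (2,1) (5,7) (5,7) (5,7).
Every one of Ada's information sets is on the play path for some reply by Ben when Ada follows kepr.
Changing the action at any of them therefore changes at least one column, so only kepr itself gives this row.

1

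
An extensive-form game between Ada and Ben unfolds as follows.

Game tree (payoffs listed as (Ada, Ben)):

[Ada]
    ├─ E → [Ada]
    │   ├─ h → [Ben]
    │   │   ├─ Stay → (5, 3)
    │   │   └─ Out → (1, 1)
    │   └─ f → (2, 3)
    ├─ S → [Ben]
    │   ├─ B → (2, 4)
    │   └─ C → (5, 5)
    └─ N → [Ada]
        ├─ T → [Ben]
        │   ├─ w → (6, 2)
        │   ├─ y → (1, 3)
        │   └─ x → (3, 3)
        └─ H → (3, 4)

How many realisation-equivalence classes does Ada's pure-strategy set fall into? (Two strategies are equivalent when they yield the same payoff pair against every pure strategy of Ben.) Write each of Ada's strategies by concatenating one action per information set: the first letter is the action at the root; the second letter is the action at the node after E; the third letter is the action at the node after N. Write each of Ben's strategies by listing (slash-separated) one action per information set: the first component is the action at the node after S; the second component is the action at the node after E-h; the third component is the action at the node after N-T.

5

Ada has 12 pure strategies: EhT, EhH, EfT, EfH, ShT, ShH, SfT, SfH, NhT, NhH, NfT, NfH. Columns: B/Stay/w, B/Stay/y, B/Stay/x, B/Out/w, B/Out/y, B/Out/x, C/Stay/w, C/Stay/y, C/Stay/x, C/Out/w, C/Out/y, C/Out/x.
{EhT, EhH} → row (5,3) (5,3) (5,3) (1,1) (1,1) (1,1) (5,3) (5,3) (5,3) (1,1) (1,1) (1,1)
{EfT, EfH} → row (2,3) (2,3) (2,3) (2,3) (2,3) (2,3) (2,3) (2,3) (2,3) (2,3) (2,3) (2,3)
{ShT, ShH, SfT, SfH} → row (2,4) (2,4) (2,4) (2,4) (2,4) (2,4) (5,5) (5,5) (5,5) (5,5) (5,5) (5,5)
{NhT, NfT} → row (6,2) (1,3) (3,3) (6,2) (1,3) (3,3) (6,2) (1,3) (3,3) (6,2) (1,3) (3,3)
{NhH, NfH} → row (3,4) (3,4) (3,4) (3,4) (3,4) (3,4) (3,4) (3,4) (3,4) (3,4) (3,4) (3,4)
That's 5 distinct rows out of 12 strategies.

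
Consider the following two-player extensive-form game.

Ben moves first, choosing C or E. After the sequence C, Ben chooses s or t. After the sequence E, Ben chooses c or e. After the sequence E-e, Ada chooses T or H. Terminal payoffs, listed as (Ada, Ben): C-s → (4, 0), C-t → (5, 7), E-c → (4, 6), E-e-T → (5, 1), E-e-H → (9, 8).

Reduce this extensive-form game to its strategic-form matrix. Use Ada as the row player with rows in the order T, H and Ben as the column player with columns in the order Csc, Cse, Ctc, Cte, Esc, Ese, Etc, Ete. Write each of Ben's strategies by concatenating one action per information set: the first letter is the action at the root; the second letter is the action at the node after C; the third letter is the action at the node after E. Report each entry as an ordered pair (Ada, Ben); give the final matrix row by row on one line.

          Csc      Cse      Ctc      Cte      Esc      Ese      Etc      Ete
   T    (4,0)    (4,0)    (5,7)    (5,7)    (4,6)    (5,1)    (4,6)    (5,1)
   H    (4,0)    (4,0)    (5,7)    (5,7)    (4,6)    (9,8)    (4,6)    (9,8)

T: (4,0) (4,0) (5,7) (5,7) (4,6) (5,1) (4,6) (5,1) | H: (4,0) (4,0) (5,7) (5,7) (4,6) (9,8) (4,6) (9,8)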